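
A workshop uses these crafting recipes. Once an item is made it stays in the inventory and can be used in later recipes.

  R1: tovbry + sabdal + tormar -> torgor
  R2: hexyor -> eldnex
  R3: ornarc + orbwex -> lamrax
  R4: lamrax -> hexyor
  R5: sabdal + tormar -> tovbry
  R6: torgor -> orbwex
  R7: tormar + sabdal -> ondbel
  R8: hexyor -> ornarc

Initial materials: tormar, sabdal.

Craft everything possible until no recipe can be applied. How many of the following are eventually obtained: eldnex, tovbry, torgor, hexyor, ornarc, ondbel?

3

tormar + sabdal -> ondbel (R7).
sabdal + tormar -> tovbry (R5).
Using R1, tovbry, sabdal, and tormar make torgor.
eldnex would need hexyor (R2), but hexyor is never obtained.
tovbry: reached.
torgor: reached.
hexyor would need lamrax (R4), but lamrax is never obtained.
ornarc would need hexyor (R8), but hexyor is never obtained.
ondbel: reached.
Reached: tovbry, torgor, and ondbel — 3 of the 6.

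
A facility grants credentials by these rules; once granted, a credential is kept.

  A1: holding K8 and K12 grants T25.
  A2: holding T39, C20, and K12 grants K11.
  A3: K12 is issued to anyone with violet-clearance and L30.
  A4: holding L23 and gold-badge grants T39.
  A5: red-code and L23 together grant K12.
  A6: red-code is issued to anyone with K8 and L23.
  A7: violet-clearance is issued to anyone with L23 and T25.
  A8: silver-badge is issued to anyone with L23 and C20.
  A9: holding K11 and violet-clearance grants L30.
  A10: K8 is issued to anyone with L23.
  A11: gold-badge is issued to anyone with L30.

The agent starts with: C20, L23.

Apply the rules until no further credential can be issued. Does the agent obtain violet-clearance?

Yes

Holding L23 grants K8 (A10).
Holding K8 and L23 grants red-code (A6).
Holding red-code and L23 grants K12 (A5).
Holding K8 and K12 grants T25 (A1).
Holding L23 and T25 grants violet-clearance (A7).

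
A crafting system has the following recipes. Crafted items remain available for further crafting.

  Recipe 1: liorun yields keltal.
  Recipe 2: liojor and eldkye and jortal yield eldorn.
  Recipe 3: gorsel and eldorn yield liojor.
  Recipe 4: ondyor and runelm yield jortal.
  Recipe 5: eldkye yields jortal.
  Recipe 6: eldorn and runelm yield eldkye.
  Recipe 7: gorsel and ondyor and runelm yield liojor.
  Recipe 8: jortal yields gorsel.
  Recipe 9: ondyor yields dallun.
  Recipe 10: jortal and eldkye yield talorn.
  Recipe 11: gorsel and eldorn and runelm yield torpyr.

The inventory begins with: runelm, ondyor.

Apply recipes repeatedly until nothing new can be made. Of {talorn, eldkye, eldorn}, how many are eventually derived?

0

talorn would need jortal and eldkye (Recipe 10), but eldkye is never obtained.
eldkye would need eldorn and runelm (Recipe 6), but eldorn is never obtained.
eldorn would need liojor, eldkye, and jortal (Recipe 2), but eldkye is never obtained.
None of the 3 are reached.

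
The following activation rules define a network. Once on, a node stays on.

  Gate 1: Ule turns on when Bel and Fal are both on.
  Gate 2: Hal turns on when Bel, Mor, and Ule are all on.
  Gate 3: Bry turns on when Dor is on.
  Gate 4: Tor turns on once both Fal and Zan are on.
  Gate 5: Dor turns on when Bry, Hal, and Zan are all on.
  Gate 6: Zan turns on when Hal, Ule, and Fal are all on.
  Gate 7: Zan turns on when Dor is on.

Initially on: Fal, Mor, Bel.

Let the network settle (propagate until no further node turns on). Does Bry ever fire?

Bry would need Dor (Gate 3), but Dor never turns on.

No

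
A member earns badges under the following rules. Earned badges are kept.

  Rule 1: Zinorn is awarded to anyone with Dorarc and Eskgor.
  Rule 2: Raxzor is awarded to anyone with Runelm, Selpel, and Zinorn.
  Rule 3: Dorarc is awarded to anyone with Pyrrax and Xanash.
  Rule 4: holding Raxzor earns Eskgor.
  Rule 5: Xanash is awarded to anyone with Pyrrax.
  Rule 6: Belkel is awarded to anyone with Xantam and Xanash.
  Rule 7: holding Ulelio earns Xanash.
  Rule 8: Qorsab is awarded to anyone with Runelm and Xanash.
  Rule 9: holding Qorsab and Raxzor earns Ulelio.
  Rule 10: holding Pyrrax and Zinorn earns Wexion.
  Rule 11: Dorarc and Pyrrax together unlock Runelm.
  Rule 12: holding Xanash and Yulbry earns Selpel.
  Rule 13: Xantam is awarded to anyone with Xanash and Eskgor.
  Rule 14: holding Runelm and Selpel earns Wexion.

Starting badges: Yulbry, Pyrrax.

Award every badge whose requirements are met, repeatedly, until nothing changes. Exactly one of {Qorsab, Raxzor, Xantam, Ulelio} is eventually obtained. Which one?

With Pyrrax, Xanash is earned (Rule 5).
With Pyrrax and Xanash, Dorarc is earned (Rule 3).
With Dorarc and Pyrrax, Runelm is earned (Rule 11).
With Runelm and Xanash, Qorsab is earned (Rule 8).
Xantam would need Xanash and Eskgor (Rule 13), but Eskgor is never earned. Raxzor would need Runelm, Selpel, and Zinorn (Rule 2), but Zinorn is never earned. Ulelio would need Qorsab and Raxzor (Rule 9), but Raxzor is never earned.

Qorsab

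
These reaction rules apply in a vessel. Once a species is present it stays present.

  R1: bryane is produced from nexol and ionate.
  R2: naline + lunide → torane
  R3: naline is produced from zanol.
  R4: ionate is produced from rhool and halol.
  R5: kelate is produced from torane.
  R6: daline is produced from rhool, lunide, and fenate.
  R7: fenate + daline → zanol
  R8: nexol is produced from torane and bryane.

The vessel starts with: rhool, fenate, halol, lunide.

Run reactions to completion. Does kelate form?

rhool, lunide, and fenate present → daline forms (R6).
fenate and daline present → zanol forms (R7).
zanol present → naline forms (R3).
naline and lunide present → torane forms (R2).
torane present → kelate forms (R5).

Yes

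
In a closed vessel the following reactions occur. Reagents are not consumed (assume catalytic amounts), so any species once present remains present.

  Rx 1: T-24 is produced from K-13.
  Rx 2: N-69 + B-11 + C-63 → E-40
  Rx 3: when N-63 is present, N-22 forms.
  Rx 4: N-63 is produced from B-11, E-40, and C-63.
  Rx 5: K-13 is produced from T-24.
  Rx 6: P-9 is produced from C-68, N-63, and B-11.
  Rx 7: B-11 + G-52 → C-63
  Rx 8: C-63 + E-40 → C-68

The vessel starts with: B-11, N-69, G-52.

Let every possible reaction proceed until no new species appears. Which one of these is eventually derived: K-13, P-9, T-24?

B-11 and G-52 present → C-63 forms (Rx 7).
N-69, B-11, and C-63 present → E-40 forms (Rx 2).
B-11, E-40, and C-63 present → N-63 forms (Rx 4).
C-63 and E-40 present → C-68 forms (Rx 8).
C-68, N-63, and B-11 present → P-9 forms (Rx 6).
K-13 would need T-24 (Rx 5), but T-24 never forms. T-24 would need K-13 (Rx 1), but K-13 never forms.

P-9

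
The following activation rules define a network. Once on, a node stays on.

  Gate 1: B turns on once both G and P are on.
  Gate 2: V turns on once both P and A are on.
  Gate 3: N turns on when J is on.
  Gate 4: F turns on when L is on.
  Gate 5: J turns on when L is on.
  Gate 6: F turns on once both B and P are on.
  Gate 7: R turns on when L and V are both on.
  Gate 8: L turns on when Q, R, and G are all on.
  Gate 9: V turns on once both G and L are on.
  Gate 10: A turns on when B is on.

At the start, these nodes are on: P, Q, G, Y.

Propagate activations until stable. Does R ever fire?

No

R would need L and V (Gate 7), but L never turns on.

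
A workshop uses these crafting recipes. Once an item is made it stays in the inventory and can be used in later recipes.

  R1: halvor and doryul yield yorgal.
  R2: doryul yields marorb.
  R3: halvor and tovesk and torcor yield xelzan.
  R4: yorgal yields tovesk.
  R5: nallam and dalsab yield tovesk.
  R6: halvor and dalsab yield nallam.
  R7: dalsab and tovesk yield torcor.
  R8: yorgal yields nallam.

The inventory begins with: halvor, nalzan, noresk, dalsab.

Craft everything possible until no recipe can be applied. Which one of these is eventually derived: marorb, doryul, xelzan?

xelzan

Using R6, halvor and dalsab make nallam.
Using R5, nallam and dalsab make tovesk.
dalsab and tovesk → torcor (R7).
Using R3, halvor, tovesk, and torcor make xelzan.
No rule produces doryul, and it is not given. marorb would need doryul (R2), but doryul is never obtained.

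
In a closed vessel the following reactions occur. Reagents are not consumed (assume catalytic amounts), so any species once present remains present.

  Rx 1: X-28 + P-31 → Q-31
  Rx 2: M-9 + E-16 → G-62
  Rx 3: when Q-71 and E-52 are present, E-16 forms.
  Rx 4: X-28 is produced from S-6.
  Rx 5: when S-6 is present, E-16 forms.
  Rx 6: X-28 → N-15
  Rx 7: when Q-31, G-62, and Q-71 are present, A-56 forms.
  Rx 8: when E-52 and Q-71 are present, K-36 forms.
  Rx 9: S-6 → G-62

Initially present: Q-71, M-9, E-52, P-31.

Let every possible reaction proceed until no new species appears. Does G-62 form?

Q-71 and E-52 present → E-16 forms (Rx 3).
M-9 and E-16 present → G-62 forms (Rx 2).

Yes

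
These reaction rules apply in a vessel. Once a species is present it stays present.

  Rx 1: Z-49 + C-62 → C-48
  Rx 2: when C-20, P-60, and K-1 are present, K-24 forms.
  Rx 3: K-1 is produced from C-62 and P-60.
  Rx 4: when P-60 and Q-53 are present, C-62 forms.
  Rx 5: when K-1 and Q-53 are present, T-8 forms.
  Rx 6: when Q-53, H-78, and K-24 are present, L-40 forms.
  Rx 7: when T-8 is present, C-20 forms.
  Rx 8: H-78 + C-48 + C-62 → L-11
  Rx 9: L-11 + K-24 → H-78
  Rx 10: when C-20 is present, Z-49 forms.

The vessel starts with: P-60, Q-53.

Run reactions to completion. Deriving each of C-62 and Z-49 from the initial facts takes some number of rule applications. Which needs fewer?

C-62: P-60 and Q-53 present → C-62 forms (Rx 4). [1 rule application]
Z-49: P-60 and Q-53 present → C-62 forms (Rx 4). C-62 and P-60 present → K-1 forms (Rx 3). K-1 and Q-53 present → T-8 forms (Rx 5). T-8 present → C-20 forms (Rx 7). C-20 present → Z-49 forms (Rx 10). [5 rule applications]
C-62 needs fewer.

C-62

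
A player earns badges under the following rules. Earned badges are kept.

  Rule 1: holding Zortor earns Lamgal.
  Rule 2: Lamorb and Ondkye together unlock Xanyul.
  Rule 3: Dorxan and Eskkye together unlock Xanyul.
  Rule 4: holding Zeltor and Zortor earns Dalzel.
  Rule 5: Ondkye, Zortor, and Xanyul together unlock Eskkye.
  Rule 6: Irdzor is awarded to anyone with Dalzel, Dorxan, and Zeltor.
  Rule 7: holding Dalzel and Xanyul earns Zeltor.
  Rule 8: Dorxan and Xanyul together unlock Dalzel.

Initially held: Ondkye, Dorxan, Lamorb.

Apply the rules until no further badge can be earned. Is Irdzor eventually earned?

With Lamorb and Ondkye, Xanyul is earned (Rule 2).
With Dorxan and Xanyul, Dalzel is earned (Rule 8).
With Dalzel and Xanyul, Zeltor is earned (Rule 7).
With Dalzel, Dorxan, and Zeltor, Irdzor is earned (Rule 6).

Yes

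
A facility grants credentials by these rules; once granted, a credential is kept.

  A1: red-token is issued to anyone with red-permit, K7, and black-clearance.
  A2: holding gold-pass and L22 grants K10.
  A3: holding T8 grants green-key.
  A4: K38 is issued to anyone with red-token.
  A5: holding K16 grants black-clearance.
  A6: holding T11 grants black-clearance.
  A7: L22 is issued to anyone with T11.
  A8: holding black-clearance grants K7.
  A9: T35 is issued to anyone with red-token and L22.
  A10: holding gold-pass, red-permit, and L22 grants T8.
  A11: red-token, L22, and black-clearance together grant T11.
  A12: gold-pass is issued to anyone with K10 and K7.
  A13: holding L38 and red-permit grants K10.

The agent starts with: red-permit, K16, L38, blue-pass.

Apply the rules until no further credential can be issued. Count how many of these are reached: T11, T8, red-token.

Holding K16 grants black-clearance (A5).
Holding black-clearance grants K7 (A8).
Holding red-permit, K7, and black-clearance grants red-token (A1).
T11 would need red-token, L22, and black-clearance (A11), but L22 is never granted.
T8 would need gold-pass, red-permit, and L22 (A10), but L22 is never granted.
red-token: reached.
Reached: red-token — 1 of the 3.

1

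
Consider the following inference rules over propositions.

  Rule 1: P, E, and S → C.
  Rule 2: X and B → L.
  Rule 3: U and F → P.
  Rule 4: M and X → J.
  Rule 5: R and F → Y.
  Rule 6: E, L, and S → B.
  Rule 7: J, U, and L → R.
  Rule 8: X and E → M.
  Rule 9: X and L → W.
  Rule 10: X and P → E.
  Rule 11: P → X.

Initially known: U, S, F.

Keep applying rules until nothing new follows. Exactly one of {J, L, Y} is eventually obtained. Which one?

J

From U and F, Rule 3 gives P.
P holds, so X follows (Rule 11).
From X and P, Rule 10 gives E.
X and E hold, so M follows (Rule 8).
From M and X, Rule 4 gives J.
L would need X and B (Rule 2), but B is never established. Y would need R and F (Rule 5), but R is never established.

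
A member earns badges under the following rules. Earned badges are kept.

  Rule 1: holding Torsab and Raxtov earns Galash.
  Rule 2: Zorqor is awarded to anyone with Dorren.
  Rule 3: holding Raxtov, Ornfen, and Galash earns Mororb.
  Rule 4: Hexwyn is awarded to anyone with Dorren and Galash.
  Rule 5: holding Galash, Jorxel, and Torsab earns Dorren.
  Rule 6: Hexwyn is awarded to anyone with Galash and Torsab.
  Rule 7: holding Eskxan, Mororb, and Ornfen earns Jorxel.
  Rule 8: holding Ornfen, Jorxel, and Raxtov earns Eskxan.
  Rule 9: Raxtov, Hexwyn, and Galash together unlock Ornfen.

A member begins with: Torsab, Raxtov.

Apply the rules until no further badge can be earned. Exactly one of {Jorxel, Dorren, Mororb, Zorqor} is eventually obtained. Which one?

Mororb

With Torsab and Raxtov, Galash is earned (Rule 1).
With Galash and Torsab, Hexwyn is earned (Rule 6).
With Raxtov, Hexwyn, and Galash, Ornfen is earned (Rule 9).
With Raxtov, Ornfen, and Galash, Mororb is earned (Rule 3).
Dorren would need Galash, Jorxel, and Torsab (Rule 5), but Jorxel is never earned. Zorqor would need Dorren (Rule 2), but Dorren is never earned. Jorxel would need Eskxan, Mororb, and Ornfen (Rule 7), but Eskxan is never earned.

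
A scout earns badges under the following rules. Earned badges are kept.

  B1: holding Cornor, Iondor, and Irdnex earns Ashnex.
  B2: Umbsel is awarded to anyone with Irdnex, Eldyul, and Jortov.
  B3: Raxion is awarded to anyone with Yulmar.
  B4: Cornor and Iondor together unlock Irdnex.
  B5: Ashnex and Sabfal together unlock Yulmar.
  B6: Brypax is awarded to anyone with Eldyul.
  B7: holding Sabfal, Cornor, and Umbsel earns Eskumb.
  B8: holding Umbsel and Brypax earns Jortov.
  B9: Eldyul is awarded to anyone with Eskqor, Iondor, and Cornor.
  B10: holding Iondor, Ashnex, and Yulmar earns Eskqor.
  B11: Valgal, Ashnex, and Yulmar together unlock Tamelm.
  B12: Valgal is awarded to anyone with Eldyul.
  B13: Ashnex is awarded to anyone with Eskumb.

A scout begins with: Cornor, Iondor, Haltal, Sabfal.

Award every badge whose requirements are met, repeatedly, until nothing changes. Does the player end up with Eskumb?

No

Eskumb would need Sabfal, Cornor, and Umbsel (B7), but Umbsel is never earned.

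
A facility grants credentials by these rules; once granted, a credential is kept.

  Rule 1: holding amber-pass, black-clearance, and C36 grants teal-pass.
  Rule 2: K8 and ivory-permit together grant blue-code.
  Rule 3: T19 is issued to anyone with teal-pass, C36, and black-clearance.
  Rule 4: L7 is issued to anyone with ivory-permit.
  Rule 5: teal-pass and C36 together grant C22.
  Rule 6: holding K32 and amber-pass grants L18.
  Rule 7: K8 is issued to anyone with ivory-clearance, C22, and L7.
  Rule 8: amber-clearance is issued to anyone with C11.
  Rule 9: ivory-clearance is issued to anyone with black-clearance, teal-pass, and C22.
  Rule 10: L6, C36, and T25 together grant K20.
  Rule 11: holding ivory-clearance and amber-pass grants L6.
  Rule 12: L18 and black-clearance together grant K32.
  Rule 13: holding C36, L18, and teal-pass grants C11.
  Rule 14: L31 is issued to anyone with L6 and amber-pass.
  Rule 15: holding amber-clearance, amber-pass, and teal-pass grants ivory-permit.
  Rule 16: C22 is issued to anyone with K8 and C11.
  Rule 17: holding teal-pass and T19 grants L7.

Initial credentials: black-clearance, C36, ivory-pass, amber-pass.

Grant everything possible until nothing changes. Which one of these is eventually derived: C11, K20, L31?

Holding amber-pass, black-clearance, and C36 grants teal-pass (Rule 1).
Holding teal-pass and C36 grants C22 (Rule 5).
Holding black-clearance, teal-pass, and C22 grants ivory-clearance (Rule 9).
Holding ivory-clearance and amber-pass grants L6 (Rule 11).
Holding L6 and amber-pass grants L31 (Rule 14).
K20 would need L6, C36, and T25 (Rule 10), but T25 is never granted. C11 would need C36, L18, and teal-pass (Rule 13), but L18 is never granted.

L31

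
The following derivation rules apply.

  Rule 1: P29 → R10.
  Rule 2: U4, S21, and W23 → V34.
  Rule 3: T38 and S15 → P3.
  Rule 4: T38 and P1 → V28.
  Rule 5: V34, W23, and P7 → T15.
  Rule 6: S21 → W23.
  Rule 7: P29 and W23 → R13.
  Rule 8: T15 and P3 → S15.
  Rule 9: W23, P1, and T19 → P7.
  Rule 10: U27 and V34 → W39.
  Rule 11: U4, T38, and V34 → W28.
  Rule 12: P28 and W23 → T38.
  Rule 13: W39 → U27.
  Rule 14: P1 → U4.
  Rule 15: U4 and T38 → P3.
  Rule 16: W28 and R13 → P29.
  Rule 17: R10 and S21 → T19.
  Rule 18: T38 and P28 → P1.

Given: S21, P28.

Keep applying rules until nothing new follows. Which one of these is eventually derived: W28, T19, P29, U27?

W28

From S21, Rule 6 gives W23.
From P28 and W23, Rule 12 gives T38.
From T38 and P28, Rule 18 gives P1.
P1 holds, so U4 follows (Rule 14).
U4, S21, and W23 hold, so V34 follows (Rule 2).
U4, T38, and V34 hold, so W28 follows (Rule 11).
U27 would need W39 (Rule 13), but W39 is never established. P29 would need W28 and R13 (Rule 16), but R13 is never established. T19 would need R10 and S21 (Rule 17), but R10 is never established.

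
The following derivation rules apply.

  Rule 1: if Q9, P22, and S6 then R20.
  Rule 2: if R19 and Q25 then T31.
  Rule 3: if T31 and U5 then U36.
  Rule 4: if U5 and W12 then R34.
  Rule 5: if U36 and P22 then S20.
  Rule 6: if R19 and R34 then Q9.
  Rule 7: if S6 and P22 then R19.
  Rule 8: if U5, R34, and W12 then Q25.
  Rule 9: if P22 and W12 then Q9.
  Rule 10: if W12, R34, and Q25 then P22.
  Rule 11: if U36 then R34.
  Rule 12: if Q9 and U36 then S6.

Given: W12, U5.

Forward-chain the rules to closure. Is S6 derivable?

S6 would need Q9 and U36 (Rule 12), but U36 is never established.

No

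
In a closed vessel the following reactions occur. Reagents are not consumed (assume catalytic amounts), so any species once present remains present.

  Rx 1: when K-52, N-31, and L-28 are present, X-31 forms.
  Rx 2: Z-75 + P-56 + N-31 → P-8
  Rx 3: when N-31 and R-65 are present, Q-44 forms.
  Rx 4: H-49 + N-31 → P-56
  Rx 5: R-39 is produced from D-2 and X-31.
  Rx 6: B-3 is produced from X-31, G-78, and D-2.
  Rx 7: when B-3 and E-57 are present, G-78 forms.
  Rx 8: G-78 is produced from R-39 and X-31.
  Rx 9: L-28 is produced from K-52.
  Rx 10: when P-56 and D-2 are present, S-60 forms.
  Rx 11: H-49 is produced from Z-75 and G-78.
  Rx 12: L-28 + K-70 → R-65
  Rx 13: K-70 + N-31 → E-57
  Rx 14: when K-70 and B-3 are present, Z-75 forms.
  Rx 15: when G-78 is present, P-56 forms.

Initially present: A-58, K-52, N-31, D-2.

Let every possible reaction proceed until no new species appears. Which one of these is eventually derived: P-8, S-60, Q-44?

K-52 present → L-28 forms (Rx 9).
K-52, N-31, and L-28 present → X-31 forms (Rx 1).
D-2 and X-31 present → R-39 forms (Rx 5).
R-39 and X-31 present → G-78 forms (Rx 8).
G-78 present → P-56 forms (Rx 15).
P-56 and D-2 present → S-60 forms (Rx 10).
Q-44 would need N-31 and R-65 (Rx 3), but R-65 never forms. P-8 would need Z-75, P-56, and N-31 (Rx 2), but Z-75 never forms.

S-60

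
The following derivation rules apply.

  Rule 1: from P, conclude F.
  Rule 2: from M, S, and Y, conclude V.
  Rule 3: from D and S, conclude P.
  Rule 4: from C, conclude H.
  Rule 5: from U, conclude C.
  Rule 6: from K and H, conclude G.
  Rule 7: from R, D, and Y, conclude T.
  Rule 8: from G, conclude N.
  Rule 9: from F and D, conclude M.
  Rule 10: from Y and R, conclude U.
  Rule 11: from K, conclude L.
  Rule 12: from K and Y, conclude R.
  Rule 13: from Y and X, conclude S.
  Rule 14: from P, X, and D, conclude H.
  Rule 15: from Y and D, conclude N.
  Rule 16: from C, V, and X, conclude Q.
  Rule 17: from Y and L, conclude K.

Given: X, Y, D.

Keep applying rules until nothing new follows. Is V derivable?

From Y and X, Rule 13 gives S.
From D and S, Rule 3 gives P.
From P, Rule 1 gives F.
From F and D, Rule 9 gives M.
From M, S, and Y, Rule 2 gives V.

Yes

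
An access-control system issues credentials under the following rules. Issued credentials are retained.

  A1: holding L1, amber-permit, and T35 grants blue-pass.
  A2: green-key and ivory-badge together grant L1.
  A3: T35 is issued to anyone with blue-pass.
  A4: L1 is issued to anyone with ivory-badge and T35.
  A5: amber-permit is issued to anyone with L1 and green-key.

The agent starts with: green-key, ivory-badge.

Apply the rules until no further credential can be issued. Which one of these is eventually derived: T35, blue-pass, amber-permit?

amber-permit

Holding green-key and ivory-badge grants L1 (A2).
Holding L1 and green-key grants amber-permit (A5).
blue-pass would need L1, amber-permit, and T35 (A1), but T35 is never granted. T35 would need blue-pass (A3), but blue-pass is never granted.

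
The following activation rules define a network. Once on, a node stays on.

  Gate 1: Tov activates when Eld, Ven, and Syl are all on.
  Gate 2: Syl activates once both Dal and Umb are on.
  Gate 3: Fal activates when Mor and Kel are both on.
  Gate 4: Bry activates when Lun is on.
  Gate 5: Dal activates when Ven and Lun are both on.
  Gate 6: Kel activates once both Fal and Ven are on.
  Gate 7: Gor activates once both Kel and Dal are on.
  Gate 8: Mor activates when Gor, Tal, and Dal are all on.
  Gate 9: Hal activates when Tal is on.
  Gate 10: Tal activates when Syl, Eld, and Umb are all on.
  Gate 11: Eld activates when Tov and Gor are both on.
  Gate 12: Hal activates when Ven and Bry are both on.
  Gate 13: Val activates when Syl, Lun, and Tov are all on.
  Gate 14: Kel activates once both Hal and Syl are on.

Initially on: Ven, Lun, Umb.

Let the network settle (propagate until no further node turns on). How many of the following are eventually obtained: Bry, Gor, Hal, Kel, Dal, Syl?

Gate 5: Ven and Lun on → Dal on.
Lun is on, so Bry activates (Gate 4).
Gate 12: Ven and Bry on → Hal on.
Gate 2: Dal and Umb on → Syl on.
Hal and Syl are on, so Kel activates (Gate 14).
Gate 7: Kel and Dal on → Gor on.
Bry: reached.
Gor: reached.
Hal: reached.
Kel: reached.
Dal: reached.
Syl: reached.
All 6 are reached.

6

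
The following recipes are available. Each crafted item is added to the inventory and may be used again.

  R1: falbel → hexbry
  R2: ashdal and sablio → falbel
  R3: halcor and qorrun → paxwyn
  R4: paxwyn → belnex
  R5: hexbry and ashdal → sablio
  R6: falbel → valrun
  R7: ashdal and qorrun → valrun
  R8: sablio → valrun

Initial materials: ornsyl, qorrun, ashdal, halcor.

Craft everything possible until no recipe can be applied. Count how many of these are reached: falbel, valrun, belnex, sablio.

halcor and qorrun → paxwyn (R3).
ashdal and qorrun → valrun (R7).
paxwyn → belnex (R4).
falbel would need ashdal and sablio (R2), but sablio is never obtained.
valrun: reached.
belnex: reached.
sablio would need hexbry and ashdal (R5), but hexbry is never obtained.
Reached: valrun and belnex — 2 of the 4.

2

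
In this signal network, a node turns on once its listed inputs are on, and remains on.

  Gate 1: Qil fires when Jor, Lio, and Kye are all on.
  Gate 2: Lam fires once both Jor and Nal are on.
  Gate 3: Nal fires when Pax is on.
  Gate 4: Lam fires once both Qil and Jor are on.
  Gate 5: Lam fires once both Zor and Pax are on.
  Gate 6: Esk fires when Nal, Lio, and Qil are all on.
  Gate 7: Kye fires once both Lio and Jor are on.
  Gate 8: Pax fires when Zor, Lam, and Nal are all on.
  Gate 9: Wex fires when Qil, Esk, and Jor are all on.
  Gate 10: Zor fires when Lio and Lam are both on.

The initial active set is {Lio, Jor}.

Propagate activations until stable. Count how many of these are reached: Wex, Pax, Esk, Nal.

Wex would need Qil, Esk, and Jor (Gate 9), but Esk never turns on.
Pax would need Zor, Lam, and Nal (Gate 8), but Nal never turns on.
Esk would need Nal, Lio, and Qil (Gate 6), but Nal never turns on.
Nal would need Pax (Gate 3), but Pax never turns on.
None of the 4 are reached.

0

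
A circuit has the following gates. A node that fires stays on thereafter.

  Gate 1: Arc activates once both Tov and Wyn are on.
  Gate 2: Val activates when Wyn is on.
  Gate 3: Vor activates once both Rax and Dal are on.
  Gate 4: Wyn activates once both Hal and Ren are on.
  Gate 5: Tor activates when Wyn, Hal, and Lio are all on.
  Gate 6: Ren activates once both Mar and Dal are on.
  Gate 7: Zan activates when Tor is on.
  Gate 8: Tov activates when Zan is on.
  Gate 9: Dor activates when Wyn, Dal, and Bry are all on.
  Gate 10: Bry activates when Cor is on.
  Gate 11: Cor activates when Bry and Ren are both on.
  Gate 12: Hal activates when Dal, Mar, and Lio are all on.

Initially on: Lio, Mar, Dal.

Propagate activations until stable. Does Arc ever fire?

Dal, Mar, and Lio are on, so Hal activates (Gate 12).
Gate 6: Mar and Dal on → Ren on.
Hal and Ren are on, so Wyn activates (Gate 4).
Gate 5: Wyn, Hal, and Lio on → Tor on.
Tor is on, so Zan activates (Gate 7).
Zan is on, so Tov activates (Gate 8).
Gate 1: Tov and Wyn on → Arc on.

Yes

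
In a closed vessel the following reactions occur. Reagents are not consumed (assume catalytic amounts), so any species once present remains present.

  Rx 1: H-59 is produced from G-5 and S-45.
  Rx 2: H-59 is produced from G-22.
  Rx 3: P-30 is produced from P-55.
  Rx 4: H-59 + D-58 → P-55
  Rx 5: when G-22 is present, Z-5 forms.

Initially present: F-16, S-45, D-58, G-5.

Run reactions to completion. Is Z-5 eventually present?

Z-5 would need G-22 (Rx 5), but G-22 never forms.

No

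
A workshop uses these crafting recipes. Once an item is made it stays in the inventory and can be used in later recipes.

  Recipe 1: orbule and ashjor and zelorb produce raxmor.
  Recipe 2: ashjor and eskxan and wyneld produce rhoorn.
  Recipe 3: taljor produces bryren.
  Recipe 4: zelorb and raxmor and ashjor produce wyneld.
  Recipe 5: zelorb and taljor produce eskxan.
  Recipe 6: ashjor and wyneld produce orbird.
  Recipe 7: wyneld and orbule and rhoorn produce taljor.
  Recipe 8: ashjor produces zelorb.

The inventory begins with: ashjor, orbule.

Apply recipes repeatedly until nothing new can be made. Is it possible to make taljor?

No

taljor would need wyneld, orbule, and rhoorn (Recipe 7), but rhoorn is never obtained.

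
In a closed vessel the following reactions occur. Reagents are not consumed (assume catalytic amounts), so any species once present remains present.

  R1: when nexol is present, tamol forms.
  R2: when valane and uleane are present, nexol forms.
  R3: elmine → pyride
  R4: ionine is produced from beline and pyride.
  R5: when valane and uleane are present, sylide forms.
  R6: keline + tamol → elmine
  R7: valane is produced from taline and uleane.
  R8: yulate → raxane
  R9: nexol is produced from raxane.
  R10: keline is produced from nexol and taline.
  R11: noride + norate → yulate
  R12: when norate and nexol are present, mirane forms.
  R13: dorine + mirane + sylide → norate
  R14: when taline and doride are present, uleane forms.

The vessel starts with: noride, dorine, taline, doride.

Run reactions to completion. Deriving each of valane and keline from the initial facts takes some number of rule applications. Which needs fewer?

valane: taline and doride present → uleane forms (R14). taline and uleane present → valane forms (R7). [2 rule applications]
keline: taline and doride present → uleane forms (R14). taline and uleane present → valane forms (R7). valane and uleane present → nexol forms (R2). nexol and taline present → keline forms (R10). [4 rule applications]
valane needs fewer.

valane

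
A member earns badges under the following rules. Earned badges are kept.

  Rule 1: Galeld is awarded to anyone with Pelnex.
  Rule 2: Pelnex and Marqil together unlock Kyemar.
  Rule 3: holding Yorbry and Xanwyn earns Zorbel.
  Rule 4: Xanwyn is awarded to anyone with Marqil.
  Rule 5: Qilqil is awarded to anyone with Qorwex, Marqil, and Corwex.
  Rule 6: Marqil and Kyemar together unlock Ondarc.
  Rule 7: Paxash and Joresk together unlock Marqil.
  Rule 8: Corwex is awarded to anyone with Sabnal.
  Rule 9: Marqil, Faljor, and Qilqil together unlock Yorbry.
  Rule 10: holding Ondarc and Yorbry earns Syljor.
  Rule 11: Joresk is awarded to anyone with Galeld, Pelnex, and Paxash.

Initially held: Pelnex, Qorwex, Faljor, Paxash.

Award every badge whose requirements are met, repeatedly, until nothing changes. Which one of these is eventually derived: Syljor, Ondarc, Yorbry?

Ondarc

With Pelnex, Galeld is earned (Rule 1).
With Galeld, Pelnex, and Paxash, Joresk is earned (Rule 11).
With Paxash and Joresk, Marqil is earned (Rule 7).
With Pelnex and Marqil, Kyemar is earned (Rule 2).
With Marqil and Kyemar, Ondarc is earned (Rule 6).
Yorbry would need Marqil, Faljor, and Qilqil (Rule 9), but Qilqil is never earned. Syljor would need Ondarc and Yorbry (Rule 10), but Yorbry is never earned.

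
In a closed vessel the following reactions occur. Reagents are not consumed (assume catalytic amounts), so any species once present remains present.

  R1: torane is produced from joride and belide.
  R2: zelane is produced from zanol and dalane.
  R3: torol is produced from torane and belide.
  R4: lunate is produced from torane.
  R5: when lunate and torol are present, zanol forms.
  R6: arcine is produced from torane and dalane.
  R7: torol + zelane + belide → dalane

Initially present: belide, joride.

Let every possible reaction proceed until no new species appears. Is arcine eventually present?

arcine would need torane and dalane (R6), but dalane never forms.

No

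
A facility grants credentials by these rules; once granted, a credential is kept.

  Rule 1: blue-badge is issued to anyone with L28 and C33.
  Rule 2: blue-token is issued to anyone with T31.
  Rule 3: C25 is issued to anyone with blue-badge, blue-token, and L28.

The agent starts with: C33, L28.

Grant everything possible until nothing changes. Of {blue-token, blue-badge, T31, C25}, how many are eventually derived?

1

Holding L28 and C33 grants blue-badge (Rule 1).
blue-token would need T31 (Rule 2), but T31 is never granted.
blue-badge: reached.
No rule produces T31, and it is not given.
C25 would need blue-badge, blue-token, and L28 (Rule 3), but blue-token is never granted.
Reached: blue-badge — 1 of the 4.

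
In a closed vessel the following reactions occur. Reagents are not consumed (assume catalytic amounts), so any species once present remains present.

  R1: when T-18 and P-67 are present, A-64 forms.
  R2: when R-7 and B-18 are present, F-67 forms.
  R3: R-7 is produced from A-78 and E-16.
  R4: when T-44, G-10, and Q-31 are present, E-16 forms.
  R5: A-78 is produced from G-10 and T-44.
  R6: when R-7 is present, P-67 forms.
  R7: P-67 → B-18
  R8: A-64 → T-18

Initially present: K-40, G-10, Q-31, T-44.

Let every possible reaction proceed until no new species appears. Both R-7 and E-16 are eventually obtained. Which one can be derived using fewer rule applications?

E-16: T-44, G-10, and Q-31 present → E-16 forms (R4). [1 rule application]
R-7: G-10 and T-44 present → A-78 forms (R5). T-44, G-10, and Q-31 present → E-16 forms (R4). A-78 and E-16 present → R-7 forms (R3). [3 rule applications]
E-16 needs fewer.

E-16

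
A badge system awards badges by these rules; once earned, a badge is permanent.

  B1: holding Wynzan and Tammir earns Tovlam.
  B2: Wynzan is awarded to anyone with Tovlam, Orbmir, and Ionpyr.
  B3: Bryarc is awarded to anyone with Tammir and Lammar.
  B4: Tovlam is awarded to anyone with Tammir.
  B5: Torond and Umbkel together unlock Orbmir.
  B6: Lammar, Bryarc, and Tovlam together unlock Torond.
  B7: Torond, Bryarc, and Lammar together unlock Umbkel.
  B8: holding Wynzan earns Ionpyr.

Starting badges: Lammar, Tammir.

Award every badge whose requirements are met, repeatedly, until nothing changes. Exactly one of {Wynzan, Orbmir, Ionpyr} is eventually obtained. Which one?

With Tammir and Lammar, Bryarc is earned (B3).
With Tammir, Tovlam is earned (B4).
With Lammar, Bryarc, and Tovlam, Torond is earned (B6).
With Torond, Bryarc, and Lammar, Umbkel is earned (B7).
With Torond and Umbkel, Orbmir is earned (B5).
Ionpyr would need Wynzan (B8), but Wynzan is never earned. Wynzan would need Tovlam, Orbmir, and Ionpyr (B2), but Ionpyr is never earned.

Orbmir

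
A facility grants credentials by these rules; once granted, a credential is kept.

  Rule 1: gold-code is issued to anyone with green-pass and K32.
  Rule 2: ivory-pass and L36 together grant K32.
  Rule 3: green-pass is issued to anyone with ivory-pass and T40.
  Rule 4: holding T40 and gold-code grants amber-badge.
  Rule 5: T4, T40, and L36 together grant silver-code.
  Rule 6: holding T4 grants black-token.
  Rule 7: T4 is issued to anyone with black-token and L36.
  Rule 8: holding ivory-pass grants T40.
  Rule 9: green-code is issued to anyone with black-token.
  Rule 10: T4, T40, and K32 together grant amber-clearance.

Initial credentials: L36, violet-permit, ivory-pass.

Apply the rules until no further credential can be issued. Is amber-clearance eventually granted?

amber-clearance would need T4, T40, and K32 (Rule 10), but T4 is never granted.

No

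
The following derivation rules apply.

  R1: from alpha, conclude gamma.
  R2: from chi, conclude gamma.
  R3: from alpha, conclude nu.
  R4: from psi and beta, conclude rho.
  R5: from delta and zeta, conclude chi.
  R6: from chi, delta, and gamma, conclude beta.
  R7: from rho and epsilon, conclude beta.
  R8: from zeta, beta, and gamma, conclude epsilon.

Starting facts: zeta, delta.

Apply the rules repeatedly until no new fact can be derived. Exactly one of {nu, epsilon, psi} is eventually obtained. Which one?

delta and zeta hold, so chi follows (R5).
chi holds, so gamma follows (R2).
chi, delta, and gamma hold, so beta follows (R6).
zeta, beta, and gamma hold, so epsilon follows (R8).
nu would need alpha (R3), but alpha is never established. No rule produces psi, and it is not given.

epsilon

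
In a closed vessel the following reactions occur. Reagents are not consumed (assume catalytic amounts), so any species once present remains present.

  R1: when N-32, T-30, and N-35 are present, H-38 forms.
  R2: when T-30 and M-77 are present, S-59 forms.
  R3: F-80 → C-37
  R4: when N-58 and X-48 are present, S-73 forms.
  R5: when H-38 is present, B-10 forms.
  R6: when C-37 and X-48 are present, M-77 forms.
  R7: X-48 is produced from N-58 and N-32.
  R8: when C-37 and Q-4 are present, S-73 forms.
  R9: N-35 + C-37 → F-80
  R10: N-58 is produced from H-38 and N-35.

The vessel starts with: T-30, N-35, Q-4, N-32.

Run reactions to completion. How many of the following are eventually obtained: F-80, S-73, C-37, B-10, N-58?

3

N-32, T-30, and N-35 present → H-38 forms (R1).
H-38 and N-35 present → N-58 forms (R10).
H-38 present → B-10 forms (R5).
N-58 and N-32 present → X-48 forms (R7).
N-58 and X-48 present → S-73 forms (R4).
F-80 would need N-35 and C-37 (R9), but C-37 never forms.
S-73: reached.
C-37 would need F-80 (R3), but F-80 never forms.
B-10: reached.
N-58: reached.
Reached: S-73, B-10, and N-58 — 3 of the 5.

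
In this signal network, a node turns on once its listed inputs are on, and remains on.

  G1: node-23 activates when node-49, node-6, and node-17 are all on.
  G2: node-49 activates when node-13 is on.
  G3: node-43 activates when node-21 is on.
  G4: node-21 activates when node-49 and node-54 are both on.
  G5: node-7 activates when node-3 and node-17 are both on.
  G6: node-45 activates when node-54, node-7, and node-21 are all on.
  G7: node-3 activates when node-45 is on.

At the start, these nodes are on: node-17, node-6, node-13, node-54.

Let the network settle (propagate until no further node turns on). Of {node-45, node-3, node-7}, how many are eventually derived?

node-45 would need node-54, node-7, and node-21 (G6), but node-7 never turns on.
node-3 would need node-45 (G7), but node-45 never turns on.
node-7 would need node-3 and node-17 (G5), but node-3 never turns on.
None of the 3 are reached.

0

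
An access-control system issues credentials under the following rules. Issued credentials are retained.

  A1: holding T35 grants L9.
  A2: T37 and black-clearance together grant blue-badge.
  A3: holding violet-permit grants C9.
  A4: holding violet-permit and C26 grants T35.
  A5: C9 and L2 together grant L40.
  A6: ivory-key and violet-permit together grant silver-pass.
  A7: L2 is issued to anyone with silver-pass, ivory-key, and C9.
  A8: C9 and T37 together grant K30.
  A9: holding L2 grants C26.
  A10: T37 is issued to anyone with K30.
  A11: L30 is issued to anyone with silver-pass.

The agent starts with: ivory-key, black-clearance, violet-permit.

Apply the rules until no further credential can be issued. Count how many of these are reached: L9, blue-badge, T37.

Holding ivory-key and violet-permit grants silver-pass (A6).
Holding violet-permit grants C9 (A3).
Holding silver-pass, ivory-key, and C9 grants L2 (A7).
Holding L2 grants C26 (A9).
Holding violet-permit and C26 grants T35 (A4).
Holding T35 grants L9 (A1).
L9: reached.
blue-badge would need T37 and black-clearance (A2), but T37 is never granted.
T37 would need K30 (A10), but K30 is never granted.
Reached: L9 — 1 of the 3.

1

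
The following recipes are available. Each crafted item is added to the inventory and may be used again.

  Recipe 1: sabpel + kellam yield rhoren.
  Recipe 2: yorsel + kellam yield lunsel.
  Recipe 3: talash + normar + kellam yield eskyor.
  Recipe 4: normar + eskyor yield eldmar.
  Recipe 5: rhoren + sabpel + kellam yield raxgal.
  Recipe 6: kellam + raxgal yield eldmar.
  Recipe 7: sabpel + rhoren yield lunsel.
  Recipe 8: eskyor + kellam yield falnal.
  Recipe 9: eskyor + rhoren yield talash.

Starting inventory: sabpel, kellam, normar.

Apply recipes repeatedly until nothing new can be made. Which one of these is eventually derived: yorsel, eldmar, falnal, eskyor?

Using Recipe 1, sabpel and kellam make rhoren.
Using Recipe 5, rhoren, sabpel, and kellam make raxgal.
Using Recipe 6, kellam and raxgal make eldmar.
falnal would need eskyor and kellam (Recipe 8), but eskyor is never obtained. No rule produces yorsel, and it is not given. eskyor would need talash, normar, and kellam (Recipe 3), but talash is never obtained.

eldmar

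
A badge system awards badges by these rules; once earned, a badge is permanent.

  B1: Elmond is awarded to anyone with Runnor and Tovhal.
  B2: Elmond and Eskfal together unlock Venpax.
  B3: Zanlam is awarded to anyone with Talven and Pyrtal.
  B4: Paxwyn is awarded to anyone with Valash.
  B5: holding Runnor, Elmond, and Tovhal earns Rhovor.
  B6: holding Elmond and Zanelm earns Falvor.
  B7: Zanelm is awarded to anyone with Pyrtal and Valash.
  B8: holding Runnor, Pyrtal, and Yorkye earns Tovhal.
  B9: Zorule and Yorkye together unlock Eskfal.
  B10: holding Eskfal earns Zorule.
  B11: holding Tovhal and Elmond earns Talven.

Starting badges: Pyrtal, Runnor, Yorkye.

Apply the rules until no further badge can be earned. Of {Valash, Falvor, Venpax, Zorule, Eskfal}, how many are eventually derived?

No rule produces Valash, and it is not given.
Falvor would need Elmond and Zanelm (B6), but Zanelm is never earned.
Venpax would need Elmond and Eskfal (B2), but Eskfal is never earned.
Zorule would need Eskfal (B10), but Eskfal is never earned.
Eskfal would need Zorule and Yorkye (B9), but Zorule is never earned.
None of the 5 are reached.

0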